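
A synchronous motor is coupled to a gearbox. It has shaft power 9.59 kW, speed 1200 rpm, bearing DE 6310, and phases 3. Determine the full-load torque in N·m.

76.3 N·m

ω = 2π × 1200/60 = 125.7 rad/s
τ = P/ω = 9590/125.7 = 76.3 N·m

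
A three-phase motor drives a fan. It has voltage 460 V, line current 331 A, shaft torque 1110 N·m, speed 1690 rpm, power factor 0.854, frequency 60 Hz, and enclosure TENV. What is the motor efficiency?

ω = 2π × 1690/60 = 177 rad/s; P_out = τω = 1110 × 177 = 196470 W
P_in = √3·V_L·I_L·cosφ = 1.732 × 460 × 331 × 0.854 = 225212 W
η = P_out / P_in = 196470 / 225212 = 0.872 = 87.2%

87.2 %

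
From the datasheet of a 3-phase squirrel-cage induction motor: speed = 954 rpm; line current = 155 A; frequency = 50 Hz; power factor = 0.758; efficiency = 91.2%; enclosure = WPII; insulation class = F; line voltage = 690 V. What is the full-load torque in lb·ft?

945 lb·ft

P_in = √3·V·I·cosφ = 1.732 × 690 × 155 × 0.758 = 140410 W
P_out = η·P_in = 0.912 × 140410 = 128054 W
n = 954 rpm
ω = 2π×954/60 = 99.9 rad/s
τ = P_out/ω = 128054/99.9 = 1282 N·m
In lb·ft: 1282/1.356 = 945 lb·ft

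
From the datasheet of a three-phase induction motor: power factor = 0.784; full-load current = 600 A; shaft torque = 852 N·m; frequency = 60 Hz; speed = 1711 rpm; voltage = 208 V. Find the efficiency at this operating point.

ω = 2π × 1711/60 = 179.2 rad/s; P_out = τω = 852 × 179.2 = 152678 W
P_in = √3·V_L·I_L·cosφ = 1.732 × 208 × 600 × 0.784 = 169464 W
η = P_out / P_in = 152678 / 169464 = 0.901 = 90.1%

90.1 %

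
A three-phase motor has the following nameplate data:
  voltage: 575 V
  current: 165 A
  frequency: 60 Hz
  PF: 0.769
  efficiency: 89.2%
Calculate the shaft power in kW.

P_in = √3·V·I·cosφ = 1.732 × 575 × 165 × 0.769 = 126365 W
P_out = η·P_in = 0.892 × 126365 = 112718 W

113 kW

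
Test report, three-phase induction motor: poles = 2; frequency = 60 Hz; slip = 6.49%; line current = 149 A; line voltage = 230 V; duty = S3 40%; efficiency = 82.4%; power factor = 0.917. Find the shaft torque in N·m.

P_in = √3·V·I·cosφ = 1.732 × 230 × 149 × 0.917 = 54429 W
P_out = η·P_in = 0.824 × 54429 = 44849 W
n_s = 120×60/2 = 3600 rpm; n = 3600×(1−0.0649) = 3366 rpm
ω = 2π×3366/60 = 352.5 rad/s
τ = P_out/ω = 44849/352.5 = 127 N·m

127 N·m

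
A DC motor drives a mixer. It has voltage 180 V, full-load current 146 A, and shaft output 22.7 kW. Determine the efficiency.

86.4 %

P_out = 22.7 kW = 22700 W
P_in = V·I = 180 × 146 = 26280 W
η = P_out / P_in = 22700 / 26280 = 0.864 = 86.4%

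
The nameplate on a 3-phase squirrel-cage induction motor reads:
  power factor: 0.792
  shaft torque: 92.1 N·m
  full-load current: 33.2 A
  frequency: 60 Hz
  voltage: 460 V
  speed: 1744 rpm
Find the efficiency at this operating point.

80.3 %

ω = 2π × 1744/60 = 182.6 rad/s; P_out = τω = 92.1 × 182.6 = 16817 W
P_in = √3·V_L·I_L·cosφ = 1.732 × 460 × 33.2 × 0.792 = 20949 W
η = P_out / P_in = 16817 / 20949 = 0.803 = 80.3%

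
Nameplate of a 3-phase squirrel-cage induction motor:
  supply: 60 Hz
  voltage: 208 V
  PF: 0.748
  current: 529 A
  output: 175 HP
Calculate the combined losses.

12 kW

P_in = √3·V·I·cosφ = 1.732×208×529×0.748 = 142550 W
P_out = 175×746 = 130550 W
Losses = P_in − P_out = 142550 − 130550 = 12000 W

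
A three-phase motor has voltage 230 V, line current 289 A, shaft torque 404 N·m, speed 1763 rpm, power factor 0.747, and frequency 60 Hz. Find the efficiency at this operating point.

ω = 2π × 1763/60 = 184.6 rad/s; P_out = τω = 404 × 184.6 = 74578 W
P_in = √3·V_L·I_L·cosφ = 1.732 × 230 × 289 × 0.747 = 85999 W
η = P_out / P_in = 74578 / 85999 = 0.867 = 86.7%

86.7 %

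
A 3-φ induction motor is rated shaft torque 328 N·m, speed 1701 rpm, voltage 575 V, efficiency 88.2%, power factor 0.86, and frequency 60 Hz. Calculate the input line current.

ω = 2π×1701/60 = 178.1 rad/s; P_out = τω = 328 × 178.1 = 58417 W
P_in = P_out / η = 58417 / 0.882 = 66232 W
I_L = P_in / (√3·V_L·cosφ) = 66232 / (1.732 × 575 × 0.86) = 77.3 A

77.3 A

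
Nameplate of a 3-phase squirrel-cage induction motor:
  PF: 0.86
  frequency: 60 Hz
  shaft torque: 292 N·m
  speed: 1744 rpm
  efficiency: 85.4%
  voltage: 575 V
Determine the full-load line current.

72.9 A

ω = 2π×1744/60 = 182.6 rad/s; P_out = τω = 292 × 182.6 = 53319 W
P_in = P_out / η = 53319 / 0.854 = 62434 W
I_L = P_in / (√3·V_L·cosφ) = 62434 / (1.732 × 575 × 0.86) = 72.9 A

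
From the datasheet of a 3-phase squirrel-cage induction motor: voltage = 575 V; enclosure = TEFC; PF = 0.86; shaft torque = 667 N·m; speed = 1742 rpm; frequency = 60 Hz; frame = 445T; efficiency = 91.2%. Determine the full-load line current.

ω = 2π×1742/60 = 182.4 rad/s; P_out = τω = 667 × 182.4 = 121661 W
P_in = P_out / η = 121661 / 0.912 = 133400 W
I_L = P_in / (√3·V_L·cosφ) = 133400 / (1.732 × 575 × 0.86) = 156 A

156 A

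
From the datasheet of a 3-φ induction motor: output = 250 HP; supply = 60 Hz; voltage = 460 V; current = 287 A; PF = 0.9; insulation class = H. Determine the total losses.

19300 W

P_in = √3·V·I·cosφ = 1.732×460×287×0.9 = 205793 W
P_out = 250×746 = 186500 W
Losses = P_in − P_out = 205793 − 186500 = 19293 W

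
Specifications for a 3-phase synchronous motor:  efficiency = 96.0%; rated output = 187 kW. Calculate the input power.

195 kW

P_out = 187000 W
P_in = P_out/η = 187000/0.96 = 194792 W = 195 kW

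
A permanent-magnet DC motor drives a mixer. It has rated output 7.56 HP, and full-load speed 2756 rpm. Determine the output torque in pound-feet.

P_out = 7.56 × 746 = 5640 W
ω = 2π × 2756/60 = 288.6 rad/s
τ = P_out/ω = 5640/288.6 = 19.54 N·m
In lb·ft: 19.54/1.356 = 14.4 lb·ft

14.4 lb·ft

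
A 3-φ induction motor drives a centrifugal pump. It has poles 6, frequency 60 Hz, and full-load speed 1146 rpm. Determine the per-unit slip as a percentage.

n_s = 120f/p = 120×60/6 = 1200 rpm
s = (n_s − n)/n_s = (1200 − 1146)/1200 = 0.0450

4.5 %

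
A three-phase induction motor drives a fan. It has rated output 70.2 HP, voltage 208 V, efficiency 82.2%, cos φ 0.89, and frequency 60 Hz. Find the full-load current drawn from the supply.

P_out = 70.2 × 746 = 52369 W
P_in = P_out / η = 52369 / 0.822 = 63709 W
I_L = P_in / (√3·V_L·cosφ) = 63709 / (1.732 × 208 × 0.89) = 199 A

199 A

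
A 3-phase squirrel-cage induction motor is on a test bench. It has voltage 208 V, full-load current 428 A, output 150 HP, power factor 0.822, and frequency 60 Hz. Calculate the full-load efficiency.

88.3 %

P_out = 150 × 746 = 111900 W
P_in = √3·V_L·I_L·cosφ = 1.732 × 208 × 428 × 0.822 = 126744 W
η = P_out / P_in = 111900 / 126744 = 0.883 = 88.3%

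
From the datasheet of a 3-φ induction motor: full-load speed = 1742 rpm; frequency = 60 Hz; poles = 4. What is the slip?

3.22 %

n_s = 120f/p = 120×60/4 = 1800 rpm
s = (n_s − n)/n_s = (1800 − 1742)/1800 = 0.0322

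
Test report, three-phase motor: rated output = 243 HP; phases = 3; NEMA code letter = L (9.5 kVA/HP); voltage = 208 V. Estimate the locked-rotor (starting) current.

S_LR = 9.5 × 243 = 2308.5 kVA
I_LR = S_LR/(√3·V_L) = 2308500/(1.732×208) = 6410 A

6410 A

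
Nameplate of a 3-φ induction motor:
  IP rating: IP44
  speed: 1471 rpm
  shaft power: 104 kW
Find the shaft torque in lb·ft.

498 lb·ft

ω = 2π × 1471/60 = 154 rad/s
τ = P/ω = 104000/154 = 675.3 N·m
In lb·ft: 675.3/1.356 = 498 lb·ft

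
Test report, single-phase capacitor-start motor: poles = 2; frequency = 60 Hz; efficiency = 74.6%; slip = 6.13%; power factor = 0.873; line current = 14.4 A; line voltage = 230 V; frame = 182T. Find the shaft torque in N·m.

P_in = V·I·cosφ = 230 × 14.4 × 0.873 = 2891 W
P_out = η·P_in = 0.746 × 2891 = 2157 W
n_s = 120×60/2 = 3600 rpm; n = 3600×(1−0.0613) = 3379 rpm
ω = 2π×3379/60 = 353.8 rad/s
τ = P_out/ω = 2157/353.8 = 6.1 N·m

6.1 N·m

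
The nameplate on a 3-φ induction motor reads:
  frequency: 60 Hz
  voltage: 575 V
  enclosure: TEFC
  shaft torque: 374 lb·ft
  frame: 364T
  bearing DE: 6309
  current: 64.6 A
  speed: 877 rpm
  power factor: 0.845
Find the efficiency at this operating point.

τ = 374 lb·ft × 1.356 = 507.1 N·m
ω = 2π × 877/60 = 91.84 rad/s; P_out = τω = 507.1 × 91.84 = 46572 W
P_in = √3·V_L·I_L·cosφ = 1.732 × 575 × 64.6 × 0.845 = 54363 W
η = P_out / P_in = 46572 / 54363 = 0.857 = 85.7%

85.7 %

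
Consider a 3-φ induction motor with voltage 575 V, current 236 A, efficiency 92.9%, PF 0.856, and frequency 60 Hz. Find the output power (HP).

251 HP

P_in = √3·V·I·cosφ = 1.732 × 575 × 236 × 0.856 = 201188 W
P_out = η·P_in = 0.929 × 201188 = 186904 W
= 186904/746 = 251 HP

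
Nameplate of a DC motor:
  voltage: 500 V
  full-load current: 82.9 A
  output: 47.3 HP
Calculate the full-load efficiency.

P_out = 47.3 × 746 = 35286 W
P_in = V·I = 500 × 82.9 = 41450 W
η = P_out / P_in = 35286 / 41450 = 0.851 = 85.1%

85.1 %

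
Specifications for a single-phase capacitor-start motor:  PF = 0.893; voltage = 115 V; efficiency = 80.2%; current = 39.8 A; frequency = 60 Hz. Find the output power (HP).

4.39 HP

P_in = V·I·cosφ = 115 × 39.8 × 0.893 = 4087 W
P_out = η·P_in = 0.802 × 4087 = 3278 W
= 3278/746 = 4.39 HP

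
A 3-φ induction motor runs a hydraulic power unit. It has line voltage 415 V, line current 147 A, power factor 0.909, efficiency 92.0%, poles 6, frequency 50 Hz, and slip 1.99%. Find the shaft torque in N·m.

861 N·m

P_in = √3·V·I·cosφ = 1.732 × 415 × 147 × 0.909 = 96046 W
P_out = η·P_in = 0.92 × 96046 = 88362 W
n_s = 120×50/6 = 1000 rpm; n = 1000×(1−0.0199) = 980 rpm
ω = 2π×980/60 = 102.6 rad/s
τ = P_out/ω = 88362/102.6 = 861 N·m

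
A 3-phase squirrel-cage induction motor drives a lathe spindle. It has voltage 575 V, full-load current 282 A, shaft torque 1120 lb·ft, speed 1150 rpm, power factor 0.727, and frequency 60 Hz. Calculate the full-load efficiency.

τ = 1120 lb·ft × 1.356 = 1519 N·m
ω = 2π × 1150/60 = 120.4 rad/s; P_out = τω = 1519 × 120.4 = 182888 W
P_in = √3·V_L·I_L·cosφ = 1.732 × 575 × 282 × 0.727 = 204173 W
η = P_out / P_in = 182888 / 204173 = 0.896 = 89.6%

89.6 %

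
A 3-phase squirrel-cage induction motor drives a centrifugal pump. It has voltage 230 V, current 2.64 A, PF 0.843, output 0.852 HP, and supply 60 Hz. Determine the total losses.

P_in = √3·V·I·cosφ = 1.732×230×2.64×0.843 = 887 W
P_out = 0.852×746 = 636 W
Losses = P_in − P_out = 887 − 636 = 251 W

251 W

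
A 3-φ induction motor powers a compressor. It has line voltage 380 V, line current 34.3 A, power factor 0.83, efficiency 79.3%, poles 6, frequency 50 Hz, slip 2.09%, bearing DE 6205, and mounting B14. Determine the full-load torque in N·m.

P_in = √3·V·I·cosφ = 1.732 × 380 × 34.3 × 0.83 = 18737 W
P_out = η·P_in = 0.793 × 18737 = 14858 W
n_s = 120×50/6 = 1000 rpm; n = 1000×(1−0.0209) = 979 rpm
ω = 2π×979/60 = 102.5 rad/s
τ = P_out/ω = 14858/102.5 = 145 N·m

145 N·m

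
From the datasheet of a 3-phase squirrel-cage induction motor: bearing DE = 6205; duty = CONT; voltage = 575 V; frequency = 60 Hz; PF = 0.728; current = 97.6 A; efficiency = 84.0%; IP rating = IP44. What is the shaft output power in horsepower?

79.7 HP

P_in = √3·V·I·cosφ = 1.732 × 575 × 97.6 × 0.728 = 70761 W
P_out = η·P_in = 0.84 × 70761 = 59439 W
= 59439/746 = 79.7 HP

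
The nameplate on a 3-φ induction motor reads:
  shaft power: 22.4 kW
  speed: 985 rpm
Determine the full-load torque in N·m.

217 N·m

ω = 2π × 985/60 = 103.1 rad/s
τ = P/ω = 22400/103.1 = 217 N·m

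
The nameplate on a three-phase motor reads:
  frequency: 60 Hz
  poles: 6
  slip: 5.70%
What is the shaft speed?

1132 rpm

n_s = 120f/p = 120×60/6 = 1200 rpm
n = n_s(1 − s) = 1200 × (1 − 0.057) = 1132 rpm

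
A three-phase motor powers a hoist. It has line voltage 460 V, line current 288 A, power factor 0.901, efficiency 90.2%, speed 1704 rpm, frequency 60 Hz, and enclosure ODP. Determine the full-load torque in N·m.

P_in = √3·V·I·cosφ = 1.732 × 460 × 288 × 0.901 = 206739 W
P_out = η·P_in = 0.902 × 206739 = 186479 W
n = 1704 rpm
ω = 2π×1704/60 = 178.4 rad/s
τ = P_out/ω = 186479/178.4 = 1050 N·m

1050 N·m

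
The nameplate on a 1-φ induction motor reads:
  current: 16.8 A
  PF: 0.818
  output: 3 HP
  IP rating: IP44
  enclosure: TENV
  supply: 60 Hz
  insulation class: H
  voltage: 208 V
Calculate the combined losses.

620 W

P_in = V·I·cosφ = 208×16.8×0.818 = 2858 W
P_out = 3×746 = 2238 W
Losses = P_in − P_out = 2858 − 2238 = 620 W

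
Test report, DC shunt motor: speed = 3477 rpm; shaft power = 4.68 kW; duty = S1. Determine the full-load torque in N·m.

12.9 N·m

ω = 2π × 3477/60 = 364.1 rad/s
τ = P/ω = 4680/364.1 = 12.9 N·m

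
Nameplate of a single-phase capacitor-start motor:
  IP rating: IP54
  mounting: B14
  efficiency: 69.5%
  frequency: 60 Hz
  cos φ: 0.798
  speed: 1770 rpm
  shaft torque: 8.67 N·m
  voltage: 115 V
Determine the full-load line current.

ω = 2π×1770/60 = 185.4 rad/s; P_out = τω = 8.67 × 185.4 = 1607 W
P_in = P_out / η = 1607 / 0.695 = 2312 W
I = P_in / (V·cosφ) = 2312 / (115 × 0.798) = 25.2 A

25.2 A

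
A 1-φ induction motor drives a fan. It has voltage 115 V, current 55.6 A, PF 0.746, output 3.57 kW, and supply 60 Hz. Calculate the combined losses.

P_in = V·I·cosφ = 115×55.6×0.746 = 4770 W
P_out = 3570 W
Losses = P_in − P_out = 4770 − 3570 = 1200 W

1.2 kW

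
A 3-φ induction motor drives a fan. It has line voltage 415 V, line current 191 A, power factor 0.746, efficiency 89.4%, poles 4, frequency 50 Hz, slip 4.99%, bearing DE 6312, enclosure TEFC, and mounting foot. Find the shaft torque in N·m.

614 N·m

P_in = √3·V·I·cosφ = 1.732 × 415 × 191 × 0.746 = 102416 W
P_out = η·P_in = 0.894 × 102416 = 91560 W
n_s = 120×50/4 = 1500 rpm; n = 1500×(1−0.0499) = 1425 rpm
ω = 2π×1425/60 = 149.2 rad/s
τ = P_out/ω = 91560/149.2 = 614 N·m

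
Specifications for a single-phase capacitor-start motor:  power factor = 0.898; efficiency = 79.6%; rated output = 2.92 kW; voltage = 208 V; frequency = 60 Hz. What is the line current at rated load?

19.6 A

P_out = 2.92 kW = 2920 W
P_in = P_out / η = 2920 / 0.796 = 3668 W
I = P_in / (V·cosφ) = 3668 / (208 × 0.898) = 19.6 A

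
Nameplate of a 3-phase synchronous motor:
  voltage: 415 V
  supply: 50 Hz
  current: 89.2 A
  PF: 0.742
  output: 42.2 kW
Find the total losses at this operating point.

P_in = √3·V·I·cosφ = 1.732×415×89.2×0.742 = 47573 W
P_out = 42200 W
Losses = P_in − P_out = 47573 − 42200 = 5373 W

5370 W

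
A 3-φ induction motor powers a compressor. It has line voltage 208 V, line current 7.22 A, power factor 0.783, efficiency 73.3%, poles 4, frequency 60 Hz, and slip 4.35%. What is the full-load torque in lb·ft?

P_in = √3·V·I·cosφ = 1.732 × 208 × 7.22 × 0.783 = 2037 W
P_out = η·P_in = 0.733 × 2037 = 1493 W
n_s = 120×60/4 = 1800 rpm; n = 1800×(1−0.0435) = 1722 rpm
ω = 2π×1722/60 = 180.3 rad/s
τ = P_out/ω = 1493/180.3 = 8.281 N·m
In lb·ft: 8.281/1.356 = 6.11 lb·ft

6.11 lb·ft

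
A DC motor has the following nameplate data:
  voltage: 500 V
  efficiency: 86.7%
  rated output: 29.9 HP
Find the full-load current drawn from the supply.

51.5 A

P_out = 29.9 × 746 = 22305 W
P_in = P_out / η = 22305 / 0.867 = 25727 W
I = P_in / V = 25727 / 500 = 51.5 A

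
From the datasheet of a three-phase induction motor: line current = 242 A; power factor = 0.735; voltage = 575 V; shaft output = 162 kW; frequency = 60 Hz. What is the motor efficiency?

P_out = 162 kW = 162000 W
P_in = √3·V_L·I_L·cosφ = 1.732 × 575 × 242 × 0.735 = 177141 W
η = P_out / P_in = 162000 / 177141 = 0.915 = 91.5%

91.5 %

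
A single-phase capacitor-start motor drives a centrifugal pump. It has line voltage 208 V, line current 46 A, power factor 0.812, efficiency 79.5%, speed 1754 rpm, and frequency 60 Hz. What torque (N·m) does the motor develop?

P_in = V·I·cosφ = 208 × 46 × 0.812 = 7769 W
P_out = η·P_in = 0.795 × 7769 = 6176 W
n = 1754 rpm
ω = 2π×1754/60 = 183.7 rad/s
τ = P_out/ω = 6176/183.7 = 33.6 N·m

33.6 N·m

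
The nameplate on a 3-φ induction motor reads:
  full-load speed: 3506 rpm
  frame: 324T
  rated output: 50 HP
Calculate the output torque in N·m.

102 N·m

P_out = 50 × 746 = 37300 W
ω = 2π × 3506/60 = 367.1 rad/s
τ = P_out/ω = 37300/367.1 = 102 N·m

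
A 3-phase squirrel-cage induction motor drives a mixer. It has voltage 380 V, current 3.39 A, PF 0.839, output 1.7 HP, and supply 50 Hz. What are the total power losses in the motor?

604 W

P_in = √3·V·I·cosφ = 1.732×380×3.39×0.839 = 1872 W
P_out = 1.7×746 = 1268 W
Losses = P_in − P_out = 1872 − 1268 = 604 W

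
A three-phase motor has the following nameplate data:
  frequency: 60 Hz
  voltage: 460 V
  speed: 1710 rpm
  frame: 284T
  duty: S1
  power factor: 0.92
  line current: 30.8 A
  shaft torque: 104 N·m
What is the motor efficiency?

82.5 %

ω = 2π × 1710/60 = 179.1 rad/s; P_out = τω = 104 × 179.1 = 18626 W
P_in = √3·V_L·I_L·cosφ = 1.732 × 460 × 30.8 × 0.92 = 22576 W
η = P_out / P_in = 18626 / 22576 = 0.825 = 82.5%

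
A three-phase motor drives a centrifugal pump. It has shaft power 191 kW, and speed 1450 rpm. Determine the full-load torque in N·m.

ω = 2π × 1450/60 = 151.8 rad/s
τ = P/ω = 191000/151.8 = 1260 N·m

1260 N·m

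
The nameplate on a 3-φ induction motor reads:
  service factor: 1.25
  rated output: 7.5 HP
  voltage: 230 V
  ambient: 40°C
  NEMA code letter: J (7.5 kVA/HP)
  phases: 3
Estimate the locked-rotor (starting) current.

S_LR = 7.5 × 7.5 = 56.25 kVA
I_LR = S_LR/(√3·V_L) = 56250/(1.732×230) = 141 A

141 A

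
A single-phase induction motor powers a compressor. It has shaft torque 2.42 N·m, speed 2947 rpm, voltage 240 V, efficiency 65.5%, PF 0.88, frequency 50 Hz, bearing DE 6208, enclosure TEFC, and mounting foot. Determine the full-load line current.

5.4 A

ω = 2π×2947/60 = 308.6 rad/s; P_out = τω = 2.42 × 308.6 = 747 W
P_in = P_out / η = 747 / 0.655 = 1140 W
I = P_in / (V·cosφ) = 1140 / (240 × 0.88) = 5.4 A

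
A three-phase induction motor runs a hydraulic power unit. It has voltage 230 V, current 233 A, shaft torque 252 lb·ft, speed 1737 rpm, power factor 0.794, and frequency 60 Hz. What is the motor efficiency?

84.3 %

τ = 252 lb·ft × 1.356 = 341.7 N·m
ω = 2π × 1737/60 = 181.9 rad/s; P_out = τω = 341.7 × 181.9 = 62155 W
P_in = √3·V_L·I_L·cosφ = 1.732 × 230 × 233 × 0.794 = 73697 W
η = P_out / P_in = 62155 / 73697 = 0.843 = 84.3%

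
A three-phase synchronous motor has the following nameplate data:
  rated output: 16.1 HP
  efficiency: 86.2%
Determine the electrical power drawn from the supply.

13.9 kW

P_out = 16.1 × 746 = 12011 W
P_in = P_out/η = 12011/0.862 = 13934 W = 13.9 kW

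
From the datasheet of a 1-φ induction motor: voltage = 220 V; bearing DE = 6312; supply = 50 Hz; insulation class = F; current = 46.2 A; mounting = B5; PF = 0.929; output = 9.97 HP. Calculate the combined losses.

P_in = V·I·cosφ = 220×46.2×0.929 = 9442 W
P_out = 9.97×746 = 7438 W
Losses = P_in − P_out = 9442 − 7438 = 2004 W

2 kW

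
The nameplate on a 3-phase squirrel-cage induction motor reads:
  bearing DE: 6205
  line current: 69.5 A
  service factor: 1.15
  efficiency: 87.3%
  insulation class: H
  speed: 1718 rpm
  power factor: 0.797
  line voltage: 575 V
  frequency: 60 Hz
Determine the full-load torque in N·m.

268 N·m

P_in = √3·V·I·cosφ = 1.732 × 575 × 69.5 × 0.797 = 55164 W
P_out = η·P_in = 0.873 × 55164 = 48158 W
n = 1718 rpm
ω = 2π×1718/60 = 179.9 rad/s
τ = P_out/ω = 48158/179.9 = 268 N·m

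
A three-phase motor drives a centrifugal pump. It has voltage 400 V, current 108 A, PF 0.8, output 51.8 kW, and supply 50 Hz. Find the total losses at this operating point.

P_in = √3·V·I·cosφ = 1.732×400×108×0.8 = 59858 W
P_out = 51800 W
Losses = P_in − P_out = 59858 − 51800 = 8058 W

8060 W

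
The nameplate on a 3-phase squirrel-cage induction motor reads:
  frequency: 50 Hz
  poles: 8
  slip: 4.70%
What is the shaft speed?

n_s = 120f/p = 120×50/8 = 750 rpm
n = n_s(1 − s) = 750 × (1 − 0.047) = 715 rpm

715 rpm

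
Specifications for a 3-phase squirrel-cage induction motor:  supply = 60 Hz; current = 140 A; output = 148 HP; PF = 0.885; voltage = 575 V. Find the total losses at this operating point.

P_in = √3·V·I·cosφ = 1.732×575×140×0.885 = 123392 W
P_out = 148×746 = 110408 W
Losses = P_in − P_out = 123392 − 110408 = 12984 W

13 kW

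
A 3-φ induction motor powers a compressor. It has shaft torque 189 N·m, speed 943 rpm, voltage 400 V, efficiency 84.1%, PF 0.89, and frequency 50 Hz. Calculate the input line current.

ω = 2π×943/60 = 98.75 rad/s; P_out = τω = 189 × 98.75 = 18664 W
P_in = P_out / η = 18664 / 0.841 = 22193 W
I_L = P_in / (√3·V_L·cosφ) = 22193 / (1.732 × 400 × 0.89) = 36 A

36 A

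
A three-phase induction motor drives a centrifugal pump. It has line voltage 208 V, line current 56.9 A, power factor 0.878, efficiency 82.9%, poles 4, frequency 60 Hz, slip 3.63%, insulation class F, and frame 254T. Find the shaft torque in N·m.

P_in = √3·V·I·cosφ = 1.732 × 208 × 56.9 × 0.878 = 17998 W
P_out = η·P_in = 0.829 × 17998 = 14920 W
n_s = 120×60/4 = 1800 rpm; n = 1800×(1−0.0363) = 1735 rpm
ω = 2π×1735/60 = 181.7 rad/s
τ = P_out/ω = 14920/181.7 = 82.1 N·m

82.1 N·m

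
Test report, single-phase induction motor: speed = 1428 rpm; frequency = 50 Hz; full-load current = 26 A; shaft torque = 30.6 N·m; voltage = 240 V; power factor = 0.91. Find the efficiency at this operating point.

80.6 %

ω = 2π × 1428/60 = 149.5 rad/s; P_out = τω = 30.6 × 149.5 = 4575 W
P_in = V·I·cosφ = 240 × 26 × 0.91 = 5678 W
η = P_out / P_in = 4575 / 5678 = 0.806 = 80.6%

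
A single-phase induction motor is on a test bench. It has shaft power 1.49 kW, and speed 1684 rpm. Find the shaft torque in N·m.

ω = 2π × 1684/60 = 176.3 rad/s
τ = P/ω = 1490/176.3 = 8.45 N·m

8.45 N·m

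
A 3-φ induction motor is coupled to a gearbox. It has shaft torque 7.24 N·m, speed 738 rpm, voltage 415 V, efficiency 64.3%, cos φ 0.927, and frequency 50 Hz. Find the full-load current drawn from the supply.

ω = 2π×738/60 = 77.28 rad/s; P_out = τω = 7.24 × 77.28 = 560 W
P_in = P_out / η = 560 / 0.643 = 871 W
I_L = P_in / (√3·V_L·cosφ) = 871 / (1.732 × 415 × 0.927) = 1.31 A

1.31 A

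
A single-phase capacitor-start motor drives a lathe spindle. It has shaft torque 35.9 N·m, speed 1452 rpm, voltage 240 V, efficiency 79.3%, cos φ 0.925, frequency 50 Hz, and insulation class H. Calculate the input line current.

31 A

ω = 2π×1452/60 = 152.1 rad/s; P_out = τω = 35.9 × 152.1 = 5460 W
P_in = P_out / η = 5460 / 0.793 = 6885 W
I = P_in / (V·cosφ) = 6885 / (240 × 0.925) = 31 A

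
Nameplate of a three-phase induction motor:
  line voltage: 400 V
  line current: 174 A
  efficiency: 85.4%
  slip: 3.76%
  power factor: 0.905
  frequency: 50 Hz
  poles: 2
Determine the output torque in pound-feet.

P_in = √3·V·I·cosφ = 1.732 × 400 × 174 × 0.905 = 109095 W
P_out = η·P_in = 0.854 × 109095 = 93167 W
n_s = 120×50/2 = 3000 rpm; n = 3000×(1−0.0376) = 2887 rpm
ω = 2π×2887/60 = 302.3 rad/s
τ = P_out/ω = 93167/302.3 = 308.2 N·m
In lb·ft: 308.2/1.356 = 227 lb·ft

227 lb·ft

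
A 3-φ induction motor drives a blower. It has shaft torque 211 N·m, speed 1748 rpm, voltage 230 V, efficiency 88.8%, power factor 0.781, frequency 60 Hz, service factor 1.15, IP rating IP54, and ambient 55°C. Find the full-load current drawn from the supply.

140 A

ω = 2π×1748/60 = 183.1 rad/s; P_out = τω = 211 × 183.1 = 38634 W
P_in = P_out / η = 38634 / 0.888 = 43507 W
I_L = P_in / (√3·V_L·cosφ) = 43507 / (1.732 × 230 × 0.781) = 140 A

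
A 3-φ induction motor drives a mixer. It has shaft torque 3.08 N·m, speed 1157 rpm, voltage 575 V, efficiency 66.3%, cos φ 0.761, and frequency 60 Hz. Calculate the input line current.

ω = 2π×1157/60 = 121.2 rad/s; P_out = τω = 3.08 × 121.2 = 373 W
P_in = P_out / η = 373 / 0.663 = 563 W
I_L = P_in / (√3·V_L·cosφ) = 563 / (1.732 × 575 × 0.761) = 0.743 A

0.743 A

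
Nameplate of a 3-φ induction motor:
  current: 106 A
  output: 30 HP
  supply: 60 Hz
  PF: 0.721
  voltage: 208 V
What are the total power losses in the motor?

P_in = √3·V·I·cosφ = 1.732×208×106×0.721 = 27533 W
P_out = 30×746 = 22380 W
Losses = P_in − P_out = 27533 − 22380 = 5153 W

5.15 kW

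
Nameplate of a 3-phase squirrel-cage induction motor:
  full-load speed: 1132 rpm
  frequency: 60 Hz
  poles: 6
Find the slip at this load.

n_s = 120f/p = 120×60/6 = 1200 rpm
s = (n_s − n)/n_s = (1200 − 1132)/1200 = 0.0567

5.7 %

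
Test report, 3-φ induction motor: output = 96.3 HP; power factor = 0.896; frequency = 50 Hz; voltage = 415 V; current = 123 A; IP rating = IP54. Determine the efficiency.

P_out = 96.3 × 746 = 71840 W
P_in = √3·V_L·I_L·cosφ = 1.732 × 415 × 123 × 0.896 = 79215 W
η = P_out / P_in = 71840 / 79215 = 0.907 = 90.7%

90.7 %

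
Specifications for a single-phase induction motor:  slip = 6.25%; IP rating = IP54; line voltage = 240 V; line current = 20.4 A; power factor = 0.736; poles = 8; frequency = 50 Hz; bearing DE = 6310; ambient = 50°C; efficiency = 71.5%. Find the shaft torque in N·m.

35 N·m

P_in = V·I·cosφ = 240 × 20.4 × 0.736 = 3603 W
P_out = η·P_in = 0.715 × 3603 = 2576 W
n_s = 120×50/8 = 750 rpm; n = 750×(1−0.0625) = 703 rpm
ω = 2π×703/60 = 73.62 rad/s
τ = P_out/ω = 2576/73.62 = 35 N·m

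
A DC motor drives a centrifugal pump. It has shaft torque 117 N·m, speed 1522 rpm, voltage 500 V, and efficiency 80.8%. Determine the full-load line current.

46.2 A

ω = 2π×1522/60 = 159.4 rad/s; P_out = τω = 117 × 159.4 = 18650 W
P_in = P_out / η = 18650 / 0.808 = 23082 W
I = P_in / V = 23082 / 500 = 46.2 A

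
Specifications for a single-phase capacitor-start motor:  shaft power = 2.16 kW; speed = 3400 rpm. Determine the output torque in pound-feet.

ω = 2π × 3400/60 = 356 rad/s
τ = P/ω = 2160/356 = 6.067 N·m
In lb·ft: 6.067/1.356 = 4.47 lb·ft

4.47 lb·ft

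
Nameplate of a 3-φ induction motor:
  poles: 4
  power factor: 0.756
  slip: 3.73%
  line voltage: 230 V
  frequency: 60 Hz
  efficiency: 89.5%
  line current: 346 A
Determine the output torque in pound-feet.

P_in = √3·V·I·cosφ = 1.732 × 230 × 346 × 0.756 = 104201 W
P_out = η·P_in = 0.895 × 104201 = 93260 W
n_s = 120×60/4 = 1800 rpm; n = 1800×(1−0.0373) = 1733 rpm
ω = 2π×1733/60 = 181.5 rad/s
τ = P_out/ω = 93260/181.5 = 513.8 N·m
In lb·ft: 513.8/1.356 = 379 lb·ft

379 lb·ft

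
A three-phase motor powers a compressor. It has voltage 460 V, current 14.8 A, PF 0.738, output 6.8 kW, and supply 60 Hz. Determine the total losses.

P_in = √3·V·I·cosφ = 1.732×460×14.8×0.738 = 8702 W
P_out = 6800 W
Losses = P_in − P_out = 8702 − 6800 = 1902 W

1900 W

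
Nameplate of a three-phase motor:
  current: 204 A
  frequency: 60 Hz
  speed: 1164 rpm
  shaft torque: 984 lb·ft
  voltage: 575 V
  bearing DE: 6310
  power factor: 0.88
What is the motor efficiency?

91.0 %

τ = 984 lb·ft × 1.356 = 1334 N·m
ω = 2π × 1164/60 = 121.9 rad/s; P_out = τω = 1334 × 121.9 = 162615 W
P_in = √3·V_L·I_L·cosφ = 1.732 × 575 × 204 × 0.88 = 178784 W
η = P_out / P_in = 162615 / 178784 = 0.910 = 91.0%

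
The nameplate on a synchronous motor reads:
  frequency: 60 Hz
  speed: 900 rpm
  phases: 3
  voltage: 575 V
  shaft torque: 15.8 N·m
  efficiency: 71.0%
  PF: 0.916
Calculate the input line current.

2.3 A

ω = 2π×900/60 = 94.25 rad/s; P_out = τω = 15.8 × 94.25 = 1489 W
P_in = P_out / η = 1489 / 0.710 = 2097 W
I_L = P_in / (√3·V_L·cosφ) = 2097 / (1.732 × 575 × 0.916) = 2.3 A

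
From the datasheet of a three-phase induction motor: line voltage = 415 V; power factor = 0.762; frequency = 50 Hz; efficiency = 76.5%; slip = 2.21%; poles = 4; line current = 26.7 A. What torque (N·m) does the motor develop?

P_in = √3·V·I·cosφ = 1.732 × 415 × 26.7 × 0.762 = 14624 W
P_out = η·P_in = 0.765 × 14624 = 11187 W
n_s = 120×50/4 = 1500 rpm; n = 1500×(1−0.0221) = 1467 rpm
ω = 2π×1467/60 = 153.6 rad/s
τ = P_out/ω = 11187/153.6 = 72.8 N·m

72.8 N·m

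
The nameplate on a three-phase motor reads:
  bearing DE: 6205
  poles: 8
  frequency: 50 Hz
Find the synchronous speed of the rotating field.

n_s = 120f/p = 120×50/8 = 750 rpm

750 rpm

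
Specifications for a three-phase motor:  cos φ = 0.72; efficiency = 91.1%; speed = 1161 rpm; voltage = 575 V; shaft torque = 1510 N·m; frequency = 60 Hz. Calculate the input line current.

281 A

ω = 2π×1161/60 = 121.6 rad/s; P_out = τω = 1510 × 121.6 = 183616 W
P_in = P_out / η = 183616 / 0.911 = 201554 W
I_L = P_in / (√3·V_L·cosφ) = 201554 / (1.732 × 575 × 0.72) = 281 A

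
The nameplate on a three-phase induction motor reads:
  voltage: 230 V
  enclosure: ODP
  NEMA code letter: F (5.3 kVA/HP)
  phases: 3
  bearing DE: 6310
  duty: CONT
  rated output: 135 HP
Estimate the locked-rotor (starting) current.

S_LR = 5.3 × 135 = 715.5 kVA
I_LR = S_LR/(√3·V_L) = 715500/(1.732×230) = 1800 A

1800 A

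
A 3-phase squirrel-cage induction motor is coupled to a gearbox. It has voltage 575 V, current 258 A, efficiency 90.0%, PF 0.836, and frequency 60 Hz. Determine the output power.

P_in = √3·V·I·cosφ = 1.732 × 575 × 258 × 0.836 = 214804 W
P_out = η·P_in = 0.9 × 214804 = 193324 W

193 kW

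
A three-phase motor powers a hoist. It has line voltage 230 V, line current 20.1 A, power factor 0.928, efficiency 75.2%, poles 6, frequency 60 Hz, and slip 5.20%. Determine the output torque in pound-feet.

34.6 lb·ft

P_in = √3·V·I·cosφ = 1.732 × 230 × 20.1 × 0.928 = 7431 W
P_out = η·P_in = 0.752 × 7431 = 5588 W
n_s = 120×60/6 = 1200 rpm; n = 1200×(1−0.052) = 1138 rpm
ω = 2π×1138/60 = 119.2 rad/s
τ = P_out/ω = 5588/119.2 = 46.88 N·m
In lb·ft: 46.88/1.356 = 34.6 lb·ft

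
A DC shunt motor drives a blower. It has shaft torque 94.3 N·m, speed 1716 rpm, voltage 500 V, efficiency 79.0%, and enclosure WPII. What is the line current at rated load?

42.9 A

ω = 2π×1716/60 = 179.7 rad/s; P_out = τω = 94.3 × 179.7 = 16946 W
P_in = P_out / η = 16946 / 0.790 = 21451 W
I = P_in / V = 21451 / 500 = 42.9 A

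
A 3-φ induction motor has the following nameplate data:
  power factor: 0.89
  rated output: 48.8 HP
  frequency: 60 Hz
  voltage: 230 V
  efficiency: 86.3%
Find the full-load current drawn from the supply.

P_out = 48.8 × 746 = 36405 W
P_in = P_out / η = 36405 / 0.863 = 42184 W
I_L = P_in / (√3·V_L·cosφ) = 42184 / (1.732 × 230 × 0.89) = 119 A

119 A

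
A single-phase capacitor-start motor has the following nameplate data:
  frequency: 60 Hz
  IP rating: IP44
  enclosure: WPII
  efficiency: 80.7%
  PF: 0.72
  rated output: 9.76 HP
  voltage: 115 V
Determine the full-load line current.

109 A

P_out = 9.76 × 746 = 7281 W
P_in = P_out / η = 7281 / 0.807 = 9022 W
I = P_in / (V·cosφ) = 9022 / (115 × 0.72) = 109 A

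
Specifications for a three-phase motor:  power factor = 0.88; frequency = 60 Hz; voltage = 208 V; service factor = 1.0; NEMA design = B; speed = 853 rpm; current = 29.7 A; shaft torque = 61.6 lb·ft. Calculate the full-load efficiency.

79.2 %

τ = 61.6 lb·ft × 1.356 = 83.53 N·m
ω = 2π × 853/60 = 89.33 rad/s; P_out = τω = 83.53 × 89.33 = 7462 W
P_in = √3·V_L·I_L·cosφ = 1.732 × 208 × 29.7 × 0.88 = 9416 W
η = P_out / P_in = 7462 / 9416 = 0.792 = 79.2%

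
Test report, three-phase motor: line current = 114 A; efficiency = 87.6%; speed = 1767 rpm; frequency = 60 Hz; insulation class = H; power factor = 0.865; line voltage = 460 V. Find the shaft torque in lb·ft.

P_in = √3·V·I·cosφ = 1.732 × 460 × 114 × 0.865 = 78565 W
P_out = η·P_in = 0.876 × 78565 = 68823 W
n = 1767 rpm
ω = 2π×1767/60 = 185 rad/s
τ = P_out/ω = 68823/185 = 372 N·m
In lb·ft: 372/1.356 = 274 lb·ft

274 lb·ft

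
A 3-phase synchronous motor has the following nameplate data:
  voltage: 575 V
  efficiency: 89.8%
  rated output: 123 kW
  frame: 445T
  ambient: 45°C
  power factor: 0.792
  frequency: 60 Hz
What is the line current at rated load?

174 A

P_out = 123 kW = 123000 W
P_in = P_out / η = 123000 / 0.898 = 136971 W
I_L = P_in / (√3·V_L·cosφ) = 136971 / (1.732 × 575 × 0.792) = 174 A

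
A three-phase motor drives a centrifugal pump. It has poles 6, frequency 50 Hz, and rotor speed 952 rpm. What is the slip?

4.80 %

n_s = 120f/p = 120×50/6 = 1000 rpm
s = (n_s − n)/n_s = (1000 − 952)/1000 = 0.0480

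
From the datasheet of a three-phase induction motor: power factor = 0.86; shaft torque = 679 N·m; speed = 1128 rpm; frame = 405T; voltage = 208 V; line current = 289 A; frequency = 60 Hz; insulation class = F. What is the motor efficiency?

ω = 2π × 1128/60 = 118.1 rad/s; P_out = τω = 679 × 118.1 = 80190 W
P_in = √3·V_L·I_L·cosφ = 1.732 × 208 × 289 × 0.86 = 89538 W
η = P_out / P_in = 80190 / 89538 = 0.896 = 89.6%

89.6 %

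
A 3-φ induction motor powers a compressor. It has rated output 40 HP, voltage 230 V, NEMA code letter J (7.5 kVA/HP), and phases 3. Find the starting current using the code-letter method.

753 A

S_LR = 7.5 × 40 = 300 kVA
I_LR = S_LR/(√3·V_L) = 300000/(1.732×230) = 753 A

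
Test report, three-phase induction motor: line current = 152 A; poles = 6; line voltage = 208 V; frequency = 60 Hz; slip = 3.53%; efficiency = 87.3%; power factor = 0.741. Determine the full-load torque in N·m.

292 N·m

P_in = √3·V·I·cosφ = 1.732 × 208 × 152 × 0.741 = 40576 W
P_out = η·P_in = 0.873 × 40576 = 35423 W
n_s = 120×60/6 = 1200 rpm; n = 1200×(1−0.0353) = 1158 rpm
ω = 2π×1158/60 = 121.3 rad/s
τ = P_out/ω = 35423/121.3 = 292 N·m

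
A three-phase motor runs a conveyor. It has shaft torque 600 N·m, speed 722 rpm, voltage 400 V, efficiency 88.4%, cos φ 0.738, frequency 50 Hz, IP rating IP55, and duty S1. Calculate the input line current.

100 A

ω = 2π×722/60 = 75.61 rad/s; P_out = τω = 600 × 75.61 = 45366 W
P_in = P_out / η = 45366 / 0.884 = 51319 W
I_L = P_in / (√3·V_L·cosφ) = 51319 / (1.732 × 400 × 0.738) = 100 A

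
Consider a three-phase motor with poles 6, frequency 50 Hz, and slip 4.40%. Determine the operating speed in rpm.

n_s = 120f/p = 120×50/6 = 1000 rpm
n = n_s(1 − s) = 1000 × (1 − 0.044) = 956 rpm

956 rpm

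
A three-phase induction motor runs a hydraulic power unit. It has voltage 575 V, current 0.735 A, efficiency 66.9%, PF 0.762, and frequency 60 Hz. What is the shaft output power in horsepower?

0.5 HP

P_in = √3·V·I·cosφ = 1.732 × 575 × 0.735 × 0.762 = 558 W
P_out = η·P_in = 0.669 × 558 = 373 W
= 373/746 = 0.5 HP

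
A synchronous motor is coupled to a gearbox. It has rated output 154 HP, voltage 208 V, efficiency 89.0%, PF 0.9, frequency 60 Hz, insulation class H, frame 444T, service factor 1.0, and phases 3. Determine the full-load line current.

P_out = 154 × 746 = 114884 W
P_in = P_out / η = 114884 / 0.890 = 129083 W
I_L = P_in / (√3·V_L·cosφ) = 129083 / (1.732 × 208 × 0.9) = 398 A

398 A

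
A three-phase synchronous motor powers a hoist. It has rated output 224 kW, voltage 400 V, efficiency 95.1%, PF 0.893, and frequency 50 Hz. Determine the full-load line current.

381 A

P_out = 224 kW = 224000 W
P_in = P_out / η = 224000 / 0.951 = 235542 W
I_L = P_in / (√3·V_L·cosφ) = 235542 / (1.732 × 400 × 0.893) = 381 A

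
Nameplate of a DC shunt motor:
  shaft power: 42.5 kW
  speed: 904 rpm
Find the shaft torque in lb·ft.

331 lb·ft

ω = 2π × 904/60 = 94.67 rad/s
τ = P/ω = 42500/94.67 = 448.9 N·m
In lb·ft: 448.9/1.356 = 331 lb·ft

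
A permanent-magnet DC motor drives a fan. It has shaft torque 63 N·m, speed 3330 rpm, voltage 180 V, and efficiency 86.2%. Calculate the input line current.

142 A

ω = 2π×3330/60 = 348.7 rad/s; P_out = τω = 63 × 348.7 = 21968 W
P_in = P_out / η = 21968 / 0.862 = 25485 W
I = P_in / V = 25485 / 180 = 142 A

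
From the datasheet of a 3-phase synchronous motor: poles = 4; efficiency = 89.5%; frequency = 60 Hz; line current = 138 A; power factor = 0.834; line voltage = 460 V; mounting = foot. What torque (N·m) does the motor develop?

435 N·m

P_in = √3·V·I·cosφ = 1.732 × 460 × 138 × 0.834 = 91696 W
P_out = η·P_in = 0.895 × 91696 = 82068 W
n = n_s = 120×60/4 = 1800 rpm (synchronous)
ω = 2π×1800/60 = 188.5 rad/s
τ = P_out/ω = 82068/188.5 = 435 N·m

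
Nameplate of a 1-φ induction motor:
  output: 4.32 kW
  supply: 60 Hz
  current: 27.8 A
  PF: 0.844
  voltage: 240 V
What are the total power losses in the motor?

1310 W

P_in = V·I·cosφ = 240×27.8×0.844 = 5631 W
P_out = 4320 W
Losses = P_in − P_out = 5631 − 4320 = 1311 W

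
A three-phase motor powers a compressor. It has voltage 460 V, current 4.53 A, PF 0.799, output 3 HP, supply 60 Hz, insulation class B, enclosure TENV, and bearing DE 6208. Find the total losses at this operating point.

646 W

P_in = √3·V·I·cosφ = 1.732×460×4.53×0.799 = 2884 W
P_out = 3×746 = 2238 W
Losses = P_in − P_out = 2884 − 2238 = 646 W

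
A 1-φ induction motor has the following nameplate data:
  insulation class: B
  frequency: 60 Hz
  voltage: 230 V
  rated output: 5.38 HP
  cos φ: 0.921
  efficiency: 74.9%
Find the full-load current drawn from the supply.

25.3 A

P_out = 5.38 × 746 = 4013 W
P_in = P_out / η = 4013 / 0.749 = 5358 W
I = P_in / (V·cosφ) = 5358 / (230 × 0.921) = 25.3 A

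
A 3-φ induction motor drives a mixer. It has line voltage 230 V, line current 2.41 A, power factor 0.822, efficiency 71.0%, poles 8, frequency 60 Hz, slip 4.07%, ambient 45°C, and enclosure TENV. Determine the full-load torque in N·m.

P_in = √3·V·I·cosφ = 1.732 × 230 × 2.41 × 0.822 = 789 W
P_out = η·P_in = 0.71 × 789 = 560 W
n_s = 120×60/8 = 900 rpm; n = 900×(1−0.0407) = 863 rpm
ω = 2π×863/60 = 90.37 rad/s
τ = P_out/ω = 560/90.37 = 6.2 N·m

6.2 N·m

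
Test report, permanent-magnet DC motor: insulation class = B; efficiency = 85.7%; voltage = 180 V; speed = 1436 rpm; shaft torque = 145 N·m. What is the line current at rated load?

141 A

ω = 2π×1436/60 = 150.4 rad/s; P_out = τω = 145 × 150.4 = 21808 W
P_in = P_out / η = 21808 / 0.857 = 25447 W
I = P_in / V = 25447 / 180 = 141 A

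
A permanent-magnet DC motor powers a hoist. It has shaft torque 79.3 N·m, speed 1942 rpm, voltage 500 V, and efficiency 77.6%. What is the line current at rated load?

41.6 A

ω = 2π×1942/60 = 203.4 rad/s; P_out = τω = 79.3 × 203.4 = 16130 W
P_in = P_out / η = 16130 / 0.776 = 20786 W
I = P_in / V = 20786 / 500 = 41.6 A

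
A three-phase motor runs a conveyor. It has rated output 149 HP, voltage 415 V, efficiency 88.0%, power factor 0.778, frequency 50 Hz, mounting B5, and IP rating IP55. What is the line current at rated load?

P_out = 149 × 746 = 111154 W
P_in = P_out / η = 111154 / 0.880 = 126311 W
I_L = P_in / (√3·V_L·cosφ) = 126311 / (1.732 × 415 × 0.778) = 226 A

226 A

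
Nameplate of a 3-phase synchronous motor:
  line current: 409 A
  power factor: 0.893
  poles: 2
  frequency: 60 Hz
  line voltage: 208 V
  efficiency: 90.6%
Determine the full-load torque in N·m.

316 N·m

P_in = √3·V·I·cosφ = 1.732 × 208 × 409 × 0.893 = 131579 W
P_out = η·P_in = 0.906 × 131579 = 119211 W
n = n_s = 120×60/2 = 3600 rpm (synchronous)
ω = 2π×3600/60 = 377 rad/s
τ = P_out/ω = 119211/377 = 316 N·m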